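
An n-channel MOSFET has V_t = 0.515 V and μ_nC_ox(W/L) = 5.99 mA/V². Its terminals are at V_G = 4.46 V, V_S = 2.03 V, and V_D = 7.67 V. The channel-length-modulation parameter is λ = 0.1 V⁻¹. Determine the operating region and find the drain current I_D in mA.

V_GS = V_G − V_S = 4.46 − 2.03 = 2.43 V; V_DS = V_D − V_S = 7.67 − 2.03 = 5.64 V.
V_ov = V_GS − V_t = 2.43 − 0.515 = 1.92 V.
Since V_DS = 5.64 V ≥ V_ov = 1.92 V, the device is in saturation.
I_D = ½ k_n V_ov² (1 + λ V_DS) = 0.5 × 5.99 × 1.92² × (1 + 0.1 × 5.64) = 17.2 mA.

Saturation; I_D = 17.2 mA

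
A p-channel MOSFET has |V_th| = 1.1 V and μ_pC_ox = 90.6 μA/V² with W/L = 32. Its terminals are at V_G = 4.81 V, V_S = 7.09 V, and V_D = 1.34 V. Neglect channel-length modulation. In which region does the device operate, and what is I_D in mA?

V_SG = V_S − V_G = 7.09 − 4.81 = 2.28 V; V_SD = V_S − V_D = 7.09 − 1.34 = 5.75 V.
k_p = μ_pC_ox · (W/L) = 2.899 mA/V².
V_ov = V_SG − |V_th| = 2.28 − 1.1 = 1.18 V.
Since V_SD = 5.75 V ≥ V_ov = 1.18 V, the device is in saturation.
I_D = ½ k_p V_ov² = 0.5 × 2.899 × 1.18² = 2.02 mA.

Saturation; I_D = 2.02 mA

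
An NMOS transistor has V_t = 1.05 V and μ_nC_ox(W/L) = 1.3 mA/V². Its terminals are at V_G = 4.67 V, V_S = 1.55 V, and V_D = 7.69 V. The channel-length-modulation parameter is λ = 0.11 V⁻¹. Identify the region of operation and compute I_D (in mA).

V_GS = V_G − V_S = 4.67 − 1.55 = 3.12 V; V_DS = V_D − V_S = 7.69 − 1.55 = 6.14 V.
V_ov = V_GS − V_t = 3.12 − 1.05 = 2.07 V.
Since V_DS = 6.14 V ≥ V_ov = 2.07 V, the device is in saturation.
I_D = ½ k_n V_ov² (1 + λ V_DS) = 0.5 × 1.3 × 2.07² × (1 + 0.11 × 6.14) = 4.67 mA.

Saturation; I_D = 4.67 mA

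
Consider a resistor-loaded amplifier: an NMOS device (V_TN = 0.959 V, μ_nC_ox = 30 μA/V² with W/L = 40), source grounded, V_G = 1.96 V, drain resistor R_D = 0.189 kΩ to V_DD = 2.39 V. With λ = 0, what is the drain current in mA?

V_GS = V_G = 1.96 V, so V_ov = 1.96 − 0.959 = 1 V.
k_n = μ_nC_ox · (W/L) = 1.2 mA/V².
Assume saturation: I_D = ½ k_n V_ov² = 0.5 × 1.2 × 1² = 0.601 mA, giving V_DS = V_DD − I_D R_D = 2.39 − 0.601 × 0.189 = 2.28 V.
V_DS = 2.28 V ≥ V_ov = 1 V, confirming saturation.

I_D = 0.601 mA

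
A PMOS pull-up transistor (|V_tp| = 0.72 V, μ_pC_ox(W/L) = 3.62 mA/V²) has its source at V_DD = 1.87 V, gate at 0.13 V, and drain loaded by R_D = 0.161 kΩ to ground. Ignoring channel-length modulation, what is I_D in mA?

I_D = 1.88 mA

V_SG = V_DD − V_G = 1.87 − 0.13 = 1.74 V, so V_ov = 1.74 − 0.72 = 1.02 V.
Assume saturation: I_D = ½ k_p V_ov² = 0.5 × 3.62 × 1.02² = 1.88 mA, giving V_SD = V_DD − I_D R_D = 1.87 − 1.88 × 0.161 = 1.57 V.
V_SD = 1.57 V ≥ V_ov = 1.02 V, confirming saturation.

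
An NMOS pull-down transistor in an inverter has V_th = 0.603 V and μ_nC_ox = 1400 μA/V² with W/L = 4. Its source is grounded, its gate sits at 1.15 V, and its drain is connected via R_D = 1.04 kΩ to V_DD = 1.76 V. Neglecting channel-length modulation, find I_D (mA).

I_D = 0.838 mA

V_GS = V_G = 1.15 V, so V_ov = 1.15 − 0.603 = 0.547 V.
k_n = μ_nC_ox · (W/L) = 5.6 mA/V².
Assume saturation: I_D = ½ k_n V_ov² = 0.5 × 5.6 × 0.547² = 0.838 mA, giving V_DS = V_DD − I_D R_D = 1.76 − 0.838 × 1.04 = 0.889 V.
V_DS = 0.889 V ≥ V_ov = 0.547 V, confirming saturation.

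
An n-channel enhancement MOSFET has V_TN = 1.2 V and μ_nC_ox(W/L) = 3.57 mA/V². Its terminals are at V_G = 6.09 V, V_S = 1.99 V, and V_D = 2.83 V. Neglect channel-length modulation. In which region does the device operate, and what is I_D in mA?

Triode; I_D = 7.44 mA

V_GS = V_G − V_S = 6.09 − 1.99 = 4.1 V; V_DS = V_D − V_S = 2.83 − 1.99 = 0.84 V.
V_ov = V_GS − V_TN = 4.1 − 1.2 = 2.9 V.
Since V_DS = 0.84 V < V_ov = 2.9 V, the device is in the triode region.
I_D = k_n [V_ov · V_DS − ½ V_DS²] = 3.57 × [2.9 × 0.84 − 0.5 × 0.84²] = 7.44 mA.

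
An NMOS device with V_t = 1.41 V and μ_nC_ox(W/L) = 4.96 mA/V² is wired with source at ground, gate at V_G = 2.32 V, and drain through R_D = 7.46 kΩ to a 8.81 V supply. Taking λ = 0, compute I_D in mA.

I_D = 1.14 mA

V_GS = V_G = 2.32 V, so V_ov = 2.32 − 1.41 = 0.91 V.
Assume saturation: I_D = ½ k_n V_ov² = 0.5 × 4.96 × 0.91² = 2.05 mA, giving V_DS = V_DD − I_D R_D = 8.81 − 2.05 × 7.46 = -6.51 V.
But -6.51 V < V_ov = 0.91 V, so the device is actually in triode.
In triode I_D = k_n[V_ov V_DS − ½ V_DS²] and I_D = (V_DD − V_DS)/R_D. Equating: 18.5 V_DS² − 34.67 V_DS + 8.81 = 0, giving V_DS = 0.303 V (the root below V_ov).
I_D = (8.81 − 0.303) / 7.46 = 1.14 mA.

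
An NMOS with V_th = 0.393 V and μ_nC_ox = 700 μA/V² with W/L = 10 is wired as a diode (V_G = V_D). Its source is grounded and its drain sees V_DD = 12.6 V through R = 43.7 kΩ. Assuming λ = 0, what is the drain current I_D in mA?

With gate tied to drain, V_GS = V_DS ≥ V_GS − V_th, so the device is in saturation.
k_n = μ_nC_ox · (W/L) = 7 mA/V².
KCL at the drain: ½ k_n (V_GS − V_th)² = (V_DD − V_GS)/R.
Let x = V_GS − 0.393. Then 153 x² + x − 12.21 = 0, giving x = 0.279 V (positive root), so V_GS = 0.672 V.
I_D = (V_DD − V_GS)/R = (12.6 − 0.672) / 43.7 = 0.273 mA.

I_D = 0.273 mA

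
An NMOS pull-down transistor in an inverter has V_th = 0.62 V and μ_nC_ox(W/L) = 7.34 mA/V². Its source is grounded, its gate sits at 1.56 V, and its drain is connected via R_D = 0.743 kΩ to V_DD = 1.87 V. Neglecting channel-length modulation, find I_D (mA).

I_D = 2.03 mA

V_GS = V_G = 1.56 V, so V_ov = 1.56 − 0.62 = 0.94 V.
Assume saturation: I_D = ½ k_n V_ov² = 0.5 × 7.34 × 0.94² = 3.24 mA, giving V_DS = V_DD − I_D R_D = 1.87 − 3.24 × 0.743 = -0.539 V.
But -0.539 V < V_ov = 0.94 V, so the device is actually in triode.
In triode I_D = k_n[V_ov V_DS − ½ V_DS²] and I_D = (V_DD − V_DS)/R_D. Equating: 2.73 V_DS² − 6.126 V_DS + 1.87 = 0, giving V_DS = 0.364 V (the root below V_ov).
I_D = (1.87 − 0.364) / 0.743 = 2.03 mA.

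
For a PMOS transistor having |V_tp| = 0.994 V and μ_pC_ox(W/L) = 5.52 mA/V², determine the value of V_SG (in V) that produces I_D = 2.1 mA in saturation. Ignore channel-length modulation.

In saturation I_D = ½ k_p (V_SG − |V_tp|)², so V_SG − |V_tp| = √(2 I_D / k_p) = √(2 × 2.1 / 5.52) = 0.872 V.
V_SG = 0.994 + 0.872 = 1.87 V.

V_SG = 1.87 V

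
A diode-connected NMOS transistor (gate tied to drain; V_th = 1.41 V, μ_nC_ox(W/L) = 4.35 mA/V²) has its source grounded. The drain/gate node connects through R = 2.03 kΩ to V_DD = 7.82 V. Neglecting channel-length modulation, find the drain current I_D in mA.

With gate tied to drain, V_GS = V_DS ≥ V_GS − V_th, so the device is in saturation.
KCL at the drain: ½ k_n (V_GS − V_th)² = (V_DD − V_GS)/R.
Let x = V_GS − 1.41. Then 4.42 x² + x − 6.41 = 0, giving x = 1.1 V (positive root), so V_GS = 2.51 V.
I_D = (V_DD − V_GS)/R = (7.82 − 2.51) / 2.03 = 2.62 mA.

I_D = 2.62 mA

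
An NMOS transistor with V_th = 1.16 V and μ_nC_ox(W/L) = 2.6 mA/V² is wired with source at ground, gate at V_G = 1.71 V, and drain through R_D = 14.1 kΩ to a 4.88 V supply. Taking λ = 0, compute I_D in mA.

V_GS = V_G = 1.71 V, so V_ov = 1.71 − 1.16 = 0.55 V.
Assume saturation: I_D = ½ k_n V_ov² = 0.5 × 2.6 × 0.55² = 0.393 mA, giving V_DS = V_DD − I_D R_D = 4.88 − 0.393 × 14.1 = -0.665 V.
But -0.665 V < V_ov = 0.55 V, so the device is actually in triode.
In triode I_D = k_n[V_ov V_DS − ½ V_DS²] and I_D = (V_DD − V_DS)/R_D. Equating: 18.3 V_DS² − 21.16 V_DS + 4.88 = 0, giving V_DS = 0.318 V (the root below V_ov).
I_D = (4.88 − 0.318) / 14.1 = 0.324 mA.

I_D = 0.324 mA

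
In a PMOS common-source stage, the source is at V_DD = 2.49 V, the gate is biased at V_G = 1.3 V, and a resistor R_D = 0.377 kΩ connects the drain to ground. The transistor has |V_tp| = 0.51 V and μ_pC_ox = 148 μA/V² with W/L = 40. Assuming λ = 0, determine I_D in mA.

V_SG = V_DD − V_G = 2.49 − 1.3 = 1.19 V, so V_ov = 1.19 − 0.51 = 0.68 V.
k_p = μ_pC_ox · (W/L) = 5.92 mA/V².
Assume saturation: I_D = ½ k_p V_ov² = 0.5 × 5.92 × 0.68² = 1.37 mA, giving V_SD = V_DD − I_D R_D = 2.49 − 1.37 × 0.377 = 1.97 V.
V_SD = 1.97 V ≥ V_ov = 0.68 V, confirming saturation.

I_D = 1.37 mA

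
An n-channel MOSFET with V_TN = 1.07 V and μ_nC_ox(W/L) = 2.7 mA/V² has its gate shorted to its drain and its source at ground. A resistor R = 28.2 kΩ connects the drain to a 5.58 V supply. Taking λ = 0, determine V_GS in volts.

V_GS = 1.40 V

With gate tied to drain, V_GS = V_DS ≥ V_GS − V_TN, so the device is in saturation.
KCL at the drain: ½ k_n (V_GS − V_TN)² = (V_DD − V_GS)/R.
Let x = V_GS − 1.07. Then 38.1 x² + x − 4.51 = 0, giving x = 0.331 V (positive root), so V_GS = 1.4 V.
I_D = (V_DD − V_GS)/R = (5.58 − 1.4) / 28.2 = 0.148 mA.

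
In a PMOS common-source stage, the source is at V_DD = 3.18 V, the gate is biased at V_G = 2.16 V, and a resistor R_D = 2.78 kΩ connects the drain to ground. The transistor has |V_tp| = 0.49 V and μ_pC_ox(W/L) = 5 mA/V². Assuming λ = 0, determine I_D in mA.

I_D = 0.702 mA

V_SG = V_DD − V_G = 3.18 − 2.16 = 1.02 V, so V_ov = 1.02 − 0.49 = 0.53 V.
Assume saturation: I_D = ½ k_p V_ov² = 0.5 × 5 × 0.53² = 0.702 mA, giving V_SD = V_DD − I_D R_D = 3.18 − 0.702 × 2.78 = 1.23 V.
V_SD = 1.23 V ≥ V_ov = 0.53 V, confirming saturation.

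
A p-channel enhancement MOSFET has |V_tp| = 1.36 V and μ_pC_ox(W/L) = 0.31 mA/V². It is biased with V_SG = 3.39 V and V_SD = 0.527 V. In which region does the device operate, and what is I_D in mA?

Triode; I_D = 0.289 mA

V_ov = V_SG − |V_tp| = 3.39 − 1.36 = 2.03 V.
Since V_SD = 0.527 V < V_ov = 2.03 V, the device is in the triode region.
I_D = k_p [V_ov · V_SD − ½ V_SD²] = 0.31 × [2.03 × 0.527 − 0.5 × 0.527²] = 0.289 mA.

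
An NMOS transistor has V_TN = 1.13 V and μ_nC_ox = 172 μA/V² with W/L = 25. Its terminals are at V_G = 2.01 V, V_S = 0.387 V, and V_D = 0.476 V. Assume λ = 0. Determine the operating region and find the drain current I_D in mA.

V_GS = V_G − V_S = 2.01 − 0.387 = 1.62 V; V_DS = V_D − V_S = 0.476 − 0.387 = 0.089 V.
k_n = μ_nC_ox · (W/L) = 4.3 mA/V².
V_ov = V_GS − V_TN = 1.62 − 1.13 = 0.493 V.
Since V_DS = 0.089 V < V_ov = 0.493 V, the device is in the triode region.
I_D = k_n [V_ov · V_DS − ½ V_DS²] = 4.3 × [0.493 × 0.089 − 0.5 × 0.089²] = 0.172 mA.

Triode; I_D = 0.172 mA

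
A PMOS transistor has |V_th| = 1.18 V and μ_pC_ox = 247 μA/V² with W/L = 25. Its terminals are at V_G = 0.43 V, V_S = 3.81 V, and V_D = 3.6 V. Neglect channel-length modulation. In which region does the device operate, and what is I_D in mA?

Triode; I_D = 2.72 mA

V_SG = V_S − V_G = 3.81 − 0.43 = 3.38 V; V_SD = V_S − V_D = 3.81 − 3.6 = 0.21 V.
k_p = μ_pC_ox · (W/L) = 6.175 mA/V².
V_ov = V_SG − |V_th| = 3.38 − 1.18 = 2.2 V.
Since V_SD = 0.21 V < V_ov = 2.2 V, the device is in the triode region.
I_D = k_p [V_ov · V_SD − ½ V_SD²] = 6.175 × [2.2 × 0.21 − 0.5 × 0.21²] = 2.72 mA.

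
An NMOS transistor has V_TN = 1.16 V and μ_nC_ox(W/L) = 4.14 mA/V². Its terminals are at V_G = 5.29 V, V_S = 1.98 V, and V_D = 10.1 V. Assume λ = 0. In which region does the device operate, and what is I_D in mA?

V_GS = V_G − V_S = 5.29 − 1.98 = 3.31 V; V_DS = V_D − V_S = 10.1 − 1.98 = 8.12 V.
V_ov = V_GS − V_TN = 3.31 − 1.16 = 2.15 V.
Since V_DS = 8.12 V ≥ V_ov = 2.15 V, the device is in saturation.
I_D = ½ k_n V_ov² = 0.5 × 4.14 × 2.15² = 9.57 mA.

Saturation; I_D = 9.57 mA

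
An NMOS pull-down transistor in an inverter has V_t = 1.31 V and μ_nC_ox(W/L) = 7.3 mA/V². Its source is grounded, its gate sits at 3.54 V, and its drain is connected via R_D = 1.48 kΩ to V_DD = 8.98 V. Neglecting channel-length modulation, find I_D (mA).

V_GS = V_G = 3.54 V, so V_ov = 3.54 − 1.31 = 2.23 V.
Assume saturation: I_D = ½ k_n V_ov² = 0.5 × 7.3 × 2.23² = 18.2 mA, giving V_DS = V_DD − I_D R_D = 8.98 − 18.2 × 1.48 = -17.9 V.
But -17.9 V < V_ov = 2.23 V, so the device is actually in triode.
In triode I_D = k_n[V_ov V_DS − ½ V_DS²] and I_D = (V_DD − V_DS)/R_D. Equating: 5.4 V_DS² − 25.09 V_DS + 8.98 = 0, giving V_DS = 0.391 V (the root below V_ov).
I_D = (8.98 − 0.391) / 1.48 = 5.8 mA.

I_D = 5.80 mA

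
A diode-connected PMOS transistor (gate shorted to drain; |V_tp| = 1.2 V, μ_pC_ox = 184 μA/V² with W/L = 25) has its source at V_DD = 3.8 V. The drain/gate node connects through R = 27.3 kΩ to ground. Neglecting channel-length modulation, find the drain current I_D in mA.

With gate tied to drain, V_SG = V_SD ≥ V_SG − |V_tp|, so the device is in saturation.
k_p = μ_pC_ox · (W/L) = 4.6 mA/V².
KCL at the drain: ½ k_p (V_SG − |V_tp|)² = (V_DD − V_SG)/R.
Let x = V_SG − 1.2. Then 62.8 x² + x − 2.6 = 0, giving x = 0.196 V (positive root), so V_SG = 1.4 V.
I_D = (V_DD − V_SG)/R = (3.8 − 1.4) / 27.3 = 0.0881 mA.

I_D = 0.0881 mA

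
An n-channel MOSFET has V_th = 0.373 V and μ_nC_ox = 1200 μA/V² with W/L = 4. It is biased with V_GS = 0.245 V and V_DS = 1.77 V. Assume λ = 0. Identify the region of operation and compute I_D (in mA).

V_GS = 0.245 V < V_th = 0.373 V, so the transistor is in cutoff.

Cutoff; I_D = 0 mA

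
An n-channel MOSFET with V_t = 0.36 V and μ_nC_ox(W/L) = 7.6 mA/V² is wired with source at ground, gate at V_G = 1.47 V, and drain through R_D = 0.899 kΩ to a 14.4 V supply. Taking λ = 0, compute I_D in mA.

I_D = 4.68 mA

V_GS = V_G = 1.47 V, so V_ov = 1.47 − 0.36 = 1.11 V.
Assume saturation: I_D = ½ k_n V_ov² = 0.5 × 7.6 × 1.11² = 4.68 mA, giving V_DS = V_DD − I_D R_D = 14.4 − 4.68 × 0.899 = 10.2 V.
V_DS = 10.2 V ≥ V_ov = 1.11 V, confirming saturation.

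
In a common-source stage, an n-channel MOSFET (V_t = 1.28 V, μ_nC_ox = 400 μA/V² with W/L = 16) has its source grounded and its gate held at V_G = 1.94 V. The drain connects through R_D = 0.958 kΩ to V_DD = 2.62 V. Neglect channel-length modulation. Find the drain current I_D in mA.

I_D = 1.39 mA

V_GS = V_G = 1.94 V, so V_ov = 1.94 − 1.28 = 0.66 V.
k_n = μ_nC_ox · (W/L) = 6.4 mA/V².
Assume saturation: I_D = ½ k_n V_ov² = 0.5 × 6.4 × 0.66² = 1.39 mA, giving V_DS = V_DD − I_D R_D = 2.62 − 1.39 × 0.958 = 1.28 V.
V_DS = 1.28 V ≥ V_ov = 0.66 V, confirming saturation.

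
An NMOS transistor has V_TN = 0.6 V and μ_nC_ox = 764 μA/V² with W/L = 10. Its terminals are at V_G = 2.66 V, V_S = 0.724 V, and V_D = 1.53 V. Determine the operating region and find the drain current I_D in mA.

V_GS = V_G − V_S = 2.66 − 0.724 = 1.94 V; V_DS = V_D − V_S = 1.53 − 0.724 = 0.806 V.
k_n = μ_nC_ox · (W/L) = 7.64 mA/V².
V_ov = V_GS − V_TN = 1.94 − 0.6 = 1.34 V.
Since V_DS = 0.806 V < V_ov = 1.34 V, the device is in the triode region.
I_D = k_n [V_ov · V_DS − ½ V_DS²] = 7.64 × [1.34 × 0.806 − 0.5 × 0.806²] = 5.75 mA.

Triode; I_D = 5.75 mA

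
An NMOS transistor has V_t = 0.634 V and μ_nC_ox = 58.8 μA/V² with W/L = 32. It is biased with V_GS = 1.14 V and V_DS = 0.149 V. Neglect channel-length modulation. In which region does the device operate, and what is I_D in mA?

Triode; I_D = 0.121 mA

k_n = μ_nC_ox · (W/L) = 1.882 mA/V².
V_ov = V_GS − V_t = 1.14 − 0.634 = 0.506 V.
Since V_DS = 0.149 V < V_ov = 0.506 V, the device is in the triode region.
I_D = k_n [V_ov · V_DS − ½ V_DS²] = 1.882 × [0.506 × 0.149 − 0.5 × 0.149²] = 0.121 mA.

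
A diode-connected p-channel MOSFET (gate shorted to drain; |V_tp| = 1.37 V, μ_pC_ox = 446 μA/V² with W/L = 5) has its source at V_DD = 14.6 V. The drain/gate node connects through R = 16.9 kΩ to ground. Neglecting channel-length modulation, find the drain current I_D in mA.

I_D = 0.735 mA

With gate tied to drain, V_SG = V_SD ≥ V_SG − |V_tp|, so the device is in saturation.
k_p = μ_pC_ox · (W/L) = 2.23 mA/V².
KCL at the drain: ½ k_p (V_SG − |V_tp|)² = (V_DD − V_SG)/R.
Let x = V_SG − 1.37. Then 18.8 x² + x − 13.23 = 0, giving x = 0.812 V (positive root), so V_SG = 2.18 V.
I_D = (V_DD − V_SG)/R = (14.6 − 2.18) / 16.9 = 0.735 mA.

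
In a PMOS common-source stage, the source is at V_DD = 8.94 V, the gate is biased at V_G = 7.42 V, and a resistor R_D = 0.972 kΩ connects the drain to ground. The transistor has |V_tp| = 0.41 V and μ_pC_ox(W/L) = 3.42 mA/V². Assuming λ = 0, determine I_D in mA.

I_D = 2.11 mA

V_SG = V_DD − V_G = 8.94 − 7.42 = 1.52 V, so V_ov = 1.52 − 0.41 = 1.11 V.
Assume saturation: I_D = ½ k_p V_ov² = 0.5 × 3.42 × 1.11² = 2.11 mA, giving V_SD = V_DD − I_D R_D = 8.94 − 2.11 × 0.972 = 6.89 V.
V_SD = 6.89 V ≥ V_ov = 1.11 V, confirming saturation.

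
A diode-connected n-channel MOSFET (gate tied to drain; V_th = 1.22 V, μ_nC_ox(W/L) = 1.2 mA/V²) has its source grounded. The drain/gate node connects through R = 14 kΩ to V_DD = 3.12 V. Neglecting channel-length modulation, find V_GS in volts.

V_GS = 1.64 V

With gate tied to drain, V_GS = V_DS ≥ V_GS − V_th, so the device is in saturation.
KCL at the drain: ½ k_n (V_GS − V_th)² = (V_DD − V_GS)/R.
Let x = V_GS − 1.22. Then 8.4 x² + x − 1.9 = 0, giving x = 0.42 V (positive root), so V_GS = 1.64 V.
I_D = (V_DD − V_GS)/R = (3.12 − 1.64) / 14 = 0.106 mA.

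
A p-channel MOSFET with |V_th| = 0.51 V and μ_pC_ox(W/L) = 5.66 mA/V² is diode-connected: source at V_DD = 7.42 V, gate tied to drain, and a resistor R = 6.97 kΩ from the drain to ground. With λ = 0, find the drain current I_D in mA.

With gate tied to drain, V_SG = V_SD ≥ V_SG − |V_th|, so the device is in saturation.
KCL at the drain: ½ k_p (V_SG − |V_th|)² = (V_DD − V_SG)/R.
Let x = V_SG − 0.51. Then 19.7 x² + x − 6.91 = 0, giving x = 0.567 V (positive root), so V_SG = 1.08 V.
I_D = (V_DD − V_SG)/R = (7.42 − 1.08) / 6.97 = 0.91 mA.

I_D = 0.910 mA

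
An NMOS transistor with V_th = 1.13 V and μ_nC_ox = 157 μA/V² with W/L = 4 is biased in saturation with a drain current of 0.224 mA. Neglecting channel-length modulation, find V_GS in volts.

V_GS = 1.97 V

k_n = μ_nC_ox · (W/L) = 0.628 mA/V².
In saturation I_D = ½ k_n (V_GS − V_th)², so V_GS − V_th = √(2 I_D / k_n) = √(2 × 0.224 / 0.628) = 0.845 V.
V_GS = 1.13 + 0.845 = 1.97 V.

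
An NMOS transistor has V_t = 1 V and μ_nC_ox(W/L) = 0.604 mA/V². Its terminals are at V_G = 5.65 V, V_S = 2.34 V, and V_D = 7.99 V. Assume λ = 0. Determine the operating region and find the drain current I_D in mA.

Saturation; I_D = 1.61 mA

V_GS = V_G − V_S = 5.65 − 2.34 = 3.31 V; V_DS = V_D − V_S = 7.99 − 2.34 = 5.65 V.
V_ov = V_GS − V_t = 3.31 − 1 = 2.31 V.
Since V_DS = 5.65 V ≥ V_ov = 2.31 V, the device is in saturation.
I_D = ½ k_n V_ov² = 0.5 × 0.604 × 2.31² = 1.61 mA.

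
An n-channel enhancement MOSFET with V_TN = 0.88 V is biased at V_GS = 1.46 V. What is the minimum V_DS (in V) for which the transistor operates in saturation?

The boundary between triode and saturation is V_DS = V_GS − V_TN = V_ov.
V_ov = 1.46 − 0.88 = 0.58 V.

V_DS,sat = 0.580 V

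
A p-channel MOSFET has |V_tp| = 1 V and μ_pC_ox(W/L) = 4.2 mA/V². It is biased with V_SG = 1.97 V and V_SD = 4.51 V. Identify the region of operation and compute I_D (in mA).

V_ov = V_SG − |V_tp| = 1.97 − 1 = 0.97 V.
Since V_SD = 4.51 V ≥ V_ov = 0.97 V, the device is in saturation.
I_D = ½ k_p V_ov² = 0.5 × 4.2 × 0.97² = 1.98 mA.

Saturation; I_D = 1.98 mA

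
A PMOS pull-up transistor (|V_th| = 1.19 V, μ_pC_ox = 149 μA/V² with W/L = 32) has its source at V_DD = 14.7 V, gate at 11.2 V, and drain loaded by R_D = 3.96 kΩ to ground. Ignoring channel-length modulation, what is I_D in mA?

I_D = 3.62 mA

V_SG = V_DD − V_G = 14.7 − 11.2 = 3.5 V, so V_ov = 3.5 − 1.19 = 2.31 V.
k_p = μ_pC_ox · (W/L) = 4.768 mA/V².
Assume saturation: I_D = ½ k_p V_ov² = 0.5 × 4.768 × 2.31² = 12.7 mA, giving V_SD = V_DD − I_D R_D = 14.7 − 12.7 × 3.96 = -35.7 V.
But -35.7 V < V_ov = 2.31 V, so the device is actually in triode.
In triode I_D = k_p[V_ov V_SD − ½ V_SD²] and I_D = (V_DD − V_SD)/R_D. Equating: 9.44 V_SD² − 44.62 V_SD + 14.7 = 0, giving V_SD = 0.356 V (the root below V_ov).
I_D = (14.7 − 0.356) / 3.96 = 3.62 mA.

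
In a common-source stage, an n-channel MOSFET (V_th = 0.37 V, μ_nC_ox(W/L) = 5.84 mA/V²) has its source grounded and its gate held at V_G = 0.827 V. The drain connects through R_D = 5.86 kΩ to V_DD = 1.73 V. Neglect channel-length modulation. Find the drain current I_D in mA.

V_GS = V_G = 0.827 V, so V_ov = 0.827 − 0.37 = 0.457 V.
Assume saturation: I_D = ½ k_n V_ov² = 0.5 × 5.84 × 0.457² = 0.61 mA, giving V_DS = V_DD − I_D R_D = 1.73 − 0.61 × 5.86 = -1.84 V.
But -1.84 V < V_ov = 0.457 V, so the device is actually in triode.
In triode I_D = k_n[V_ov V_DS − ½ V_DS²] and I_D = (V_DD − V_DS)/R_D. Equating: 17.1 V_DS² − 16.64 V_DS + 1.73 = 0, giving V_DS = 0.118 V (the root below V_ov).
I_D = (1.73 − 0.118) / 5.86 = 0.275 mA.

I_D = 0.275 mA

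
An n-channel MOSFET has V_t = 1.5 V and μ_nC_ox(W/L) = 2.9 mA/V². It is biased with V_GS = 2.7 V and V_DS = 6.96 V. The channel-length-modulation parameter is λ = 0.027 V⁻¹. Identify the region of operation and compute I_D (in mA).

Saturation; I_D = 2.48 mA

V_ov = V_GS − V_t = 2.7 − 1.5 = 1.2 V.
Since V_DS = 6.96 V ≥ V_ov = 1.2 V, the device is in saturation.
I_D = ½ k_n V_ov² (1 + λ V_DS) = 0.5 × 2.9 × 1.2² × (1 + 0.027 × 6.96) = 2.48 mA.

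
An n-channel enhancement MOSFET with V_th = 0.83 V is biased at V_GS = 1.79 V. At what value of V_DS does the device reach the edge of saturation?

The boundary between triode and saturation is V_DS = V_GS − V_th = V_ov.
V_ov = 1.79 − 0.83 = 0.96 V.

V_DS,sat = 0.960 V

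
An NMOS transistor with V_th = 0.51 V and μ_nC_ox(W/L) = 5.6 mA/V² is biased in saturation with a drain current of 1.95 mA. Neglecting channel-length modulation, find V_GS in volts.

V_GS = 1.34 V

In saturation I_D = ½ k_n (V_GS − V_th)², so V_GS − V_th = √(2 I_D / k_n) = √(2 × 1.95 / 5.6) = 0.835 V.
V_GS = 0.51 + 0.835 = 1.34 V.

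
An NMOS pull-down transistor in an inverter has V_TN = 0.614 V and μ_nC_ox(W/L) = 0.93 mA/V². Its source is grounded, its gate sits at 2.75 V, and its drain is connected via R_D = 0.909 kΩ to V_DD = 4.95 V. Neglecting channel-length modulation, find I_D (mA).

V_GS = V_G = 2.75 V, so V_ov = 2.75 − 0.614 = 2.14 V.
Assume saturation: I_D = ½ k_n V_ov² = 0.5 × 0.93 × 2.14² = 2.12 mA, giving V_DS = V_DD − I_D R_D = 4.95 − 2.12 × 0.909 = 3.02 V.
V_DS = 3.02 V ≥ V_ov = 2.14 V, confirming saturation.

I_D = 2.12 mA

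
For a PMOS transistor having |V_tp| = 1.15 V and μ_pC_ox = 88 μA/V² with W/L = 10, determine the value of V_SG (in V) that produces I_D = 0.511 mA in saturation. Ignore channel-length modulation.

k_p = μ_pC_ox · (W/L) = 0.88 mA/V².
In saturation I_D = ½ k_p (V_SG − |V_tp|)², so V_SG − |V_tp| = √(2 I_D / k_p) = √(2 × 0.511 / 0.88) = 1.08 V.
V_SG = 1.15 + 1.08 = 2.23 V.

V_SG = 2.23 V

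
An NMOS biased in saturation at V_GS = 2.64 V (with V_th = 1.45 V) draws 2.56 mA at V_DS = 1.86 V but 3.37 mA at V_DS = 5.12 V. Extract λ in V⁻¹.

λ = 0.118 V⁻¹

With V_GS fixed, I_D ∝ (1 + λ V_DS) in saturation, so I_D2/I_D1 = (1 + λ V_DS2)/(1 + λ V_DS1).
3.37/2.56 = 1.316 = (1 + 5.12 λ)/(1 + 1.86 λ).
Solving: λ (I_D1 V_DS2 − I_D2 V_DS1) = I_D2 − I_D1, so λ = (3.37 − 2.56) / (2.56 × 5.12 − 3.37 × 1.86) = 0.81 / 6.84 = 0.118 V⁻¹.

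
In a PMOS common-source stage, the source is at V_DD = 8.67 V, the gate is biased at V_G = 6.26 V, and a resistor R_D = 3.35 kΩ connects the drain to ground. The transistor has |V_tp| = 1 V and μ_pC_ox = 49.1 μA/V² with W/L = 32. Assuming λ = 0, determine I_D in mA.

I_D = 1.56 mA

V_SG = V_DD − V_G = 8.67 − 6.26 = 2.41 V, so V_ov = 2.41 − 1 = 1.41 V.
k_p = μ_pC_ox · (W/L) = 1.571 mA/V².
Assume saturation: I_D = ½ k_p V_ov² = 0.5 × 1.571 × 1.41² = 1.56 mA, giving V_SD = V_DD − I_D R_D = 8.67 − 1.56 × 3.35 = 3.44 V.
V_SD = 3.44 V ≥ V_ov = 1.41 V, confirming saturation.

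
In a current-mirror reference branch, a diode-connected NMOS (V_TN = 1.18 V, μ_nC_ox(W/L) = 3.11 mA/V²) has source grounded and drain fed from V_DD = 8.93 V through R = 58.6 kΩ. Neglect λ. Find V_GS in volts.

With gate tied to drain, V_GS = V_DS ≥ V_GS − V_TN, so the device is in saturation.
KCL at the drain: ½ k_n (V_GS − V_TN)² = (V_DD − V_GS)/R.
Let x = V_GS − 1.18. Then 91.1 x² + x − 7.75 = 0, giving x = 0.286 V (positive root), so V_GS = 1.47 V.
I_D = (V_DD − V_GS)/R = (8.93 − 1.47) / 58.6 = 0.127 mA.

V_GS = 1.47 V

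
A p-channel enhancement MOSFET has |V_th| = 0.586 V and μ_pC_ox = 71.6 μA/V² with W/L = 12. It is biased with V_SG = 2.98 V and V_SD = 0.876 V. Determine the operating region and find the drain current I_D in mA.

k_p = μ_pC_ox · (W/L) = 0.8592 mA/V².
V_ov = V_SG − |V_th| = 2.98 − 0.586 = 2.39 V.
Since V_SD = 0.876 V < V_ov = 2.39 V, the device is in the triode region.
I_D = k_p [V_ov · V_SD − ½ V_SD²] = 0.8592 × [2.39 × 0.876 − 0.5 × 0.876²] = 1.47 mA.

Triode; I_D = 1.47 mA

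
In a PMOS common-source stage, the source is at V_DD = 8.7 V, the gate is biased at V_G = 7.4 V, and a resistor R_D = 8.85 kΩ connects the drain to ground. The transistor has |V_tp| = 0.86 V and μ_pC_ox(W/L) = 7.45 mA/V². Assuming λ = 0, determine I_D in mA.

V_SG = V_DD − V_G = 8.7 − 7.4 = 1.3 V, so V_ov = 1.3 − 0.86 = 0.44 V.
Assume saturation: I_D = ½ k_p V_ov² = 0.5 × 7.45 × 0.44² = 0.721 mA, giving V_SD = V_DD − I_D R_D = 8.7 − 0.721 × 8.85 = 2.32 V.
V_SD = 2.32 V ≥ V_ov = 0.44 V, confirming saturation.

I_D = 0.721 mA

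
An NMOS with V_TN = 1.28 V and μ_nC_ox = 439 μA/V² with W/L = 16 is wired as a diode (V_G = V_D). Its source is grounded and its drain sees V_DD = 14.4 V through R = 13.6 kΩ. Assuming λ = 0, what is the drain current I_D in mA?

With gate tied to drain, V_GS = V_DS ≥ V_GS − V_TN, so the device is in saturation.
k_n = μ_nC_ox · (W/L) = 7.024 mA/V².
KCL at the drain: ½ k_n (V_GS − V_TN)² = (V_DD − V_GS)/R.
Let x = V_GS − 1.28. Then 47.8 x² + x − 13.12 = 0, giving x = 0.514 V (positive root), so V_GS = 1.79 V.
I_D = (V_DD − V_GS)/R = (14.4 − 1.79) / 13.6 = 0.927 mA.

I_D = 0.927 mA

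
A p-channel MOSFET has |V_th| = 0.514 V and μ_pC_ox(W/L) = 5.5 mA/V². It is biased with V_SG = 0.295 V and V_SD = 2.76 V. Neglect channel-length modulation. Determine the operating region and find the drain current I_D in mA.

V_SG = 0.295 V < |V_th| = 0.514 V, so the transistor is in cutoff.

Cutoff; I_D = 0 mA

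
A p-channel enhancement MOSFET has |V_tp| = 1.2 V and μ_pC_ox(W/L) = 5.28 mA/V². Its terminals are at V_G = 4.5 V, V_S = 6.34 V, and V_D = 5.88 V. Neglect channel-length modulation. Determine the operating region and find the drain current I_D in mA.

Triode; I_D = 0.996 mA

V_SG = V_S − V_G = 6.34 − 4.5 = 1.84 V; V_SD = V_S − V_D = 6.34 − 5.88 = 0.46 V.
V_ov = V_SG − |V_tp| = 1.84 − 1.2 = 0.64 V.
Since V_SD = 0.46 V < V_ov = 0.64 V, the device is in the triode region.
I_D = k_p [V_ov · V_SD − ½ V_SD²] = 5.28 × [0.64 × 0.46 − 0.5 × 0.46²] = 0.996 mA.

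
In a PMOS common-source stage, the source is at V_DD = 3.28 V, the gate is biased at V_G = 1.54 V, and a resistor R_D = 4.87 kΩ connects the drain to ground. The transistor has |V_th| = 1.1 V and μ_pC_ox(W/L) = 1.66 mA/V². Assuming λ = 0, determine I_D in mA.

I_D = 0.340 mA

V_SG = V_DD − V_G = 3.28 − 1.54 = 1.74 V, so V_ov = 1.74 − 1.1 = 0.64 V.
Assume saturation: I_D = ½ k_p V_ov² = 0.5 × 1.66 × 0.64² = 0.34 mA, giving V_SD = V_DD − I_D R_D = 3.28 − 0.34 × 4.87 = 1.62 V.
V_SD = 1.62 V ≥ V_ov = 0.64 V, confirming saturation.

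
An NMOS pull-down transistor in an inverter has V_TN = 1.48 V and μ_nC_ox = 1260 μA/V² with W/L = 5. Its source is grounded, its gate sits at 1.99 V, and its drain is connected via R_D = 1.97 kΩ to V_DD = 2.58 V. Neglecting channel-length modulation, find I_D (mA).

V_GS = V_G = 1.99 V, so V_ov = 1.99 − 1.48 = 0.51 V.
k_n = μ_nC_ox · (W/L) = 6.3 mA/V².
Assume saturation: I_D = ½ k_n V_ov² = 0.5 × 6.3 × 0.51² = 0.819 mA, giving V_DS = V_DD − I_D R_D = 2.58 − 0.819 × 1.97 = 0.966 V.
V_DS = 0.966 V ≥ V_ov = 0.51 V, confirming saturation.

I_D = 0.819 mA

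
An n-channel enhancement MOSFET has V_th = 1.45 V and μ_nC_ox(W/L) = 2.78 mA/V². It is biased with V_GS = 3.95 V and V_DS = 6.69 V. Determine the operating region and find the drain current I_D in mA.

V_ov = V_GS − V_th = 3.95 − 1.45 = 2.5 V.
Since V_DS = 6.69 V ≥ V_ov = 2.5 V, the device is in saturation.
I_D = ½ k_n V_ov² = 0.5 × 2.78 × 2.5² = 8.69 mA.

Saturation; I_D = 8.69 mA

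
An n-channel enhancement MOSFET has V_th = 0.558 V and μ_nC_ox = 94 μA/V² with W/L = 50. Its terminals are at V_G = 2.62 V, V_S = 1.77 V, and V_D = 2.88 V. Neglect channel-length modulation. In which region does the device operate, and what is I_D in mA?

V_GS = V_G − V_S = 2.62 − 1.77 = 0.85 V; V_DS = V_D − V_S = 2.88 − 1.77 = 1.11 V.
k_n = μ_nC_ox · (W/L) = 4.7 mA/V².
V_ov = V_GS − V_th = 0.85 − 0.558 = 0.292 V.
Since V_DS = 1.11 V ≥ V_ov = 0.292 V, the device is in saturation.
I_D = ½ k_n V_ov² = 0.5 × 4.7 × 0.292² = 0.2 mA.

Saturation; I_D = 0.200 mA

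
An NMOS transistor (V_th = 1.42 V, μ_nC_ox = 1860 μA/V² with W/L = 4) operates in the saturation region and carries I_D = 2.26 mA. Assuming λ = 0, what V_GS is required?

k_n = μ_nC_ox · (W/L) = 7.44 mA/V².
In saturation I_D = ½ k_n (V_GS − V_th)², so V_GS − V_th = √(2 I_D / k_n) = √(2 × 2.26 / 7.44) = 0.779 V.
V_GS = 1.42 + 0.779 = 2.2 V.

V_GS = 2.20 V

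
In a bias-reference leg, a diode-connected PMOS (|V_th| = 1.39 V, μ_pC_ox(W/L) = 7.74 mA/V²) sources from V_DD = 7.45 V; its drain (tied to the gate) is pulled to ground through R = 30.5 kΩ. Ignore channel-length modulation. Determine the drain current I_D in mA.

With gate tied to drain, V_SG = V_SD ≥ V_SG − |V_th|, so the device is in saturation.
KCL at the drain: ½ k_p (V_SG − |V_th|)² = (V_DD − V_SG)/R.
Let x = V_SG − 1.39. Then 118 x² + x − 6.06 = 0, giving x = 0.222 V (positive root), so V_SG = 1.61 V.
I_D = (V_DD − V_SG)/R = (7.45 − 1.61) / 30.5 = 0.191 mA.

I_D = 0.191 mA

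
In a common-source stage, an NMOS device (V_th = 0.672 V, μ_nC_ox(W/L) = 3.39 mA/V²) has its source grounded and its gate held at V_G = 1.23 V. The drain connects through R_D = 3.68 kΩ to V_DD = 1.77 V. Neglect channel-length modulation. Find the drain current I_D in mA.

I_D = 0.403 mA

V_GS = V_G = 1.23 V, so V_ov = 1.23 − 0.672 = 0.558 V.
Assume saturation: I_D = ½ k_n V_ov² = 0.5 × 3.39 × 0.558² = 0.528 mA, giving V_DS = V_DD − I_D R_D = 1.77 − 0.528 × 3.68 = -0.172 V.
But -0.172 V < V_ov = 0.558 V, so the device is actually in triode.
In triode I_D = k_n[V_ov V_DS − ½ V_DS²] and I_D = (V_DD − V_DS)/R_D. Equating: 6.24 V_DS² − 7.961 V_DS + 1.77 = 0, giving V_DS = 0.287 V (the root below V_ov).
I_D = (1.77 − 0.287) / 3.68 = 0.403 mA.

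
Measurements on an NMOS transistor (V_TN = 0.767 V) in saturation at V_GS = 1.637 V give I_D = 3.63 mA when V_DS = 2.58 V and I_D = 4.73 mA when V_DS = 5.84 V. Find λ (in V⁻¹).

λ = 0.122 V⁻¹

With V_GS fixed, I_D ∝ (1 + λ V_DS) in saturation, so I_D2/I_D1 = (1 + λ V_DS2)/(1 + λ V_DS1).
4.73/3.63 = 1.303 = (1 + 5.84 λ)/(1 + 2.58 λ).
Solving: λ (I_D1 V_DS2 − I_D2 V_DS1) = I_D2 − I_D1, so λ = (4.73 − 3.63) / (3.63 × 5.84 − 4.73 × 2.58) = 1.1 / 9 = 0.122 V⁻¹.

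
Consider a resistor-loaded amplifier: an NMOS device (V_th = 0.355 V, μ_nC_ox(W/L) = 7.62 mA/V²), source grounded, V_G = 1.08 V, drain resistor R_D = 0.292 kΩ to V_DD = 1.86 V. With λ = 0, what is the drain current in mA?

V_GS = V_G = 1.08 V, so V_ov = 1.08 − 0.355 = 0.725 V.
Assume saturation: I_D = ½ k_n V_ov² = 0.5 × 7.62 × 0.725² = 2 mA, giving V_DS = V_DD − I_D R_D = 1.86 − 2 × 0.292 = 1.28 V.
V_DS = 1.28 V ≥ V_ov = 0.725 V, confirming saturation.

I_D = 2.00 mA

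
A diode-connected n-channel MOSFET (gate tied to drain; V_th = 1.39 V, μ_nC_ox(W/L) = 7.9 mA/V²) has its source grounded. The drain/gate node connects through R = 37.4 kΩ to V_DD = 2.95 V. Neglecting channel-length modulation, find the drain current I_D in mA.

With gate tied to drain, V_GS = V_DS ≥ V_GS − V_th, so the device is in saturation.
KCL at the drain: ½ k_n (V_GS − V_th)² = (V_DD − V_GS)/R.
Let x = V_GS − 1.39. Then 148 x² + x − 1.56 = 0, giving x = 0.0994 V (positive root), so V_GS = 1.49 V.
I_D = (V_DD − V_GS)/R = (2.95 − 1.49) / 37.4 = 0.0391 mA.

I_D = 0.0391 mA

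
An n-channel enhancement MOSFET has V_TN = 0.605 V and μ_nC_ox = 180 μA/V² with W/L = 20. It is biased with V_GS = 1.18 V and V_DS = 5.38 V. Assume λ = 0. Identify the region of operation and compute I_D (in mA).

k_n = μ_nC_ox · (W/L) = 3.6 mA/V².
V_ov = V_GS − V_TN = 1.18 − 0.605 = 0.575 V.
Since V_DS = 5.38 V ≥ V_ov = 0.575 V, the device is in saturation.
I_D = ½ k_n V_ov² = 0.5 × 3.6 × 0.575² = 0.595 mA.

Saturation; I_D = 0.595 mA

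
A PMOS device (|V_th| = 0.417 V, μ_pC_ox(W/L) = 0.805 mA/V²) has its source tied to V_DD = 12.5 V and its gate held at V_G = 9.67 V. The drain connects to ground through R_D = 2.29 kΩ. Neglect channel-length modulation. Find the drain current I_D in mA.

I_D = 2.34 mA

V_SG = V_DD − V_G = 12.5 − 9.67 = 2.83 V, so V_ov = 2.83 − 0.417 = 2.41 V.
Assume saturation: I_D = ½ k_p V_ov² = 0.5 × 0.805 × 2.41² = 2.34 mA, giving V_SD = V_DD − I_D R_D = 12.5 − 2.34 × 2.29 = 7.13 V.
V_SD = 7.13 V ≥ V_ov = 2.41 V, confirming saturation.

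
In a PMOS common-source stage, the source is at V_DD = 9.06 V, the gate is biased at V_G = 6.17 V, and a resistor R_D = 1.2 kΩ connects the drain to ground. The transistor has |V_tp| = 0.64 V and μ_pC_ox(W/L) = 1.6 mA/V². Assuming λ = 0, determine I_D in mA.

V_SG = V_DD − V_G = 9.06 − 6.17 = 2.89 V, so V_ov = 2.89 − 0.64 = 2.25 V.
Assume saturation: I_D = ½ k_p V_ov² = 0.5 × 1.6 × 2.25² = 4.05 mA, giving V_SD = V_DD − I_D R_D = 9.06 − 4.05 × 1.2 = 4.2 V.
V_SD = 4.2 V ≥ V_ov = 2.25 V, confirming saturation.

I_D = 4.05 mA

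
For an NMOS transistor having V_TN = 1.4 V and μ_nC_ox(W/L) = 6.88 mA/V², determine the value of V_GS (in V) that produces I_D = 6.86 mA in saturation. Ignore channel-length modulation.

V_GS = 2.81 V

In saturation I_D = ½ k_n (V_GS − V_TN)², so V_GS − V_TN = √(2 I_D / k_n) = √(2 × 6.86 / 6.88) = 1.41 V.
V_GS = 1.4 + 1.41 = 2.81 V.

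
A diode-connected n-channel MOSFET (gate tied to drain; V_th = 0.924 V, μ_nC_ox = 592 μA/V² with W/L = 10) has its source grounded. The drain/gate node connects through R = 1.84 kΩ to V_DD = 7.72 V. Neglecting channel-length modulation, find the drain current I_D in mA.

With gate tied to drain, V_GS = V_DS ≥ V_GS − V_th, so the device is in saturation.
k_n = μ_nC_ox · (W/L) = 5.92 mA/V².
KCL at the drain: ½ k_n (V_GS − V_th)² = (V_DD − V_GS)/R.
Let x = V_GS − 0.924. Then 5.45 x² + x − 6.796 = 0, giving x = 1.03 V (positive root), so V_GS = 1.95 V.
I_D = (V_DD − V_GS)/R = (7.72 − 1.95) / 1.84 = 3.13 mA.

I_D = 3.13 mA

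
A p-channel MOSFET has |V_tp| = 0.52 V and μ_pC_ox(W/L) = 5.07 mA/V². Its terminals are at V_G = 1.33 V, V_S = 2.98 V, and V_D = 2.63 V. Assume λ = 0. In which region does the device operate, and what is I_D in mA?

V_SG = V_S − V_G = 2.98 − 1.33 = 1.65 V; V_SD = V_S − V_D = 2.98 − 2.63 = 0.35 V.
V_ov = V_SG − |V_tp| = 1.65 − 0.52 = 1.13 V.
Since V_SD = 0.35 V < V_ov = 1.13 V, the device is in the triode region.
I_D = k_p [V_ov · V_SD − ½ V_SD²] = 5.07 × [1.13 × 0.35 − 0.5 × 0.35²] = 1.69 mA.

Triode; I_D = 1.69 mA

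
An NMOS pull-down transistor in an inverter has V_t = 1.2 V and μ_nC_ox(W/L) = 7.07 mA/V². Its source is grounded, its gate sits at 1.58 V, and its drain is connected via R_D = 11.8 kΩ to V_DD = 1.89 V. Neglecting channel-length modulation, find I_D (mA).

V_GS = V_G = 1.58 V, so V_ov = 1.58 − 1.2 = 0.38 V.
Assume saturation: I_D = ½ k_n V_ov² = 0.5 × 7.07 × 0.38² = 0.51 mA, giving V_DS = V_DD − I_D R_D = 1.89 − 0.51 × 11.8 = -4.13 V.
But -4.13 V < V_ov = 0.38 V, so the device is actually in triode.
In triode I_D = k_n[V_ov V_DS − ½ V_DS²] and I_D = (V_DD − V_DS)/R_D. Equating: 41.7 V_DS² − 32.7 V_DS + 1.89 = 0, giving V_DS = 0.0628 V (the root below V_ov).
I_D = (1.89 − 0.0628) / 11.8 = 0.155 mA.

I_D = 0.155 mA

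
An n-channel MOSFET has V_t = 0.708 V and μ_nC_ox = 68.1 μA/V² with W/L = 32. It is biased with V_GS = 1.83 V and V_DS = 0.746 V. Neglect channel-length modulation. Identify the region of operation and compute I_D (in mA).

Triode; I_D = 1.22 mA

k_n = μ_nC_ox · (W/L) = 2.179 mA/V².
V_ov = V_GS − V_t = 1.83 − 0.708 = 1.12 V.
Since V_DS = 0.746 V < V_ov = 1.12 V, the device is in the triode region.
I_D = k_n [V_ov · V_DS − ½ V_DS²] = 2.179 × [1.12 × 0.746 − 0.5 × 0.746²] = 1.22 mA.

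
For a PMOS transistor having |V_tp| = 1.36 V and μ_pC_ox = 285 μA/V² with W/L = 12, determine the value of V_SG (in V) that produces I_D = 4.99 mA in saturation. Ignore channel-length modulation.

k_p = μ_pC_ox · (W/L) = 3.42 mA/V².
In saturation I_D = ½ k_p (V_SG − |V_tp|)², so V_SG − |V_tp| = √(2 I_D / k_p) = √(2 × 4.99 / 3.42) = 1.71 V.
V_SG = 1.36 + 1.71 = 3.07 V.

V_SG = 3.07 V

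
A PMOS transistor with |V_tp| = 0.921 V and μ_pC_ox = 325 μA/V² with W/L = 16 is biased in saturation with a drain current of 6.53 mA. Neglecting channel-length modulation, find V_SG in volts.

V_SG = 2.51 V

k_p = μ_pC_ox · (W/L) = 5.2 mA/V².
In saturation I_D = ½ k_p (V_SG − |V_tp|)², so V_SG − |V_tp| = √(2 I_D / k_p) = √(2 × 6.53 / 5.2) = 1.58 V.
V_SG = 0.921 + 1.58 = 2.51 V.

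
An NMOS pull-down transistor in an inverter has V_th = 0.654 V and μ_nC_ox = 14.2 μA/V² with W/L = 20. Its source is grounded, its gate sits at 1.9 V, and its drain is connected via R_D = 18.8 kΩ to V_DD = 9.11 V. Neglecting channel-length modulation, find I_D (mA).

I_D = 0.220 mA

V_GS = V_G = 1.9 V, so V_ov = 1.9 − 0.654 = 1.25 V.
k_n = μ_nC_ox · (W/L) = 0.284 mA/V².
Assume saturation: I_D = ½ k_n V_ov² = 0.5 × 0.284 × 1.25² = 0.22 mA, giving V_DS = V_DD − I_D R_D = 9.11 − 0.22 × 18.8 = 4.97 V.
V_DS = 4.97 V ≥ V_ov = 1.25 V, confirming saturation.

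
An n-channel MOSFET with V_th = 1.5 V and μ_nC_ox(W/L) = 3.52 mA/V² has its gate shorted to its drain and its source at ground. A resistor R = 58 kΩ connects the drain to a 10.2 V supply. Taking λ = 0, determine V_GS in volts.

V_GS = 1.79 V

With gate tied to drain, V_GS = V_DS ≥ V_GS − V_th, so the device is in saturation.
KCL at the drain: ½ k_n (V_GS − V_th)² = (V_DD − V_GS)/R.
Let x = V_GS − 1.5. Then 102 x² + x − 8.7 = 0, giving x = 0.287 V (positive root), so V_GS = 1.79 V.
I_D = (V_DD − V_GS)/R = (10.2 − 1.79) / 58 = 0.145 mA.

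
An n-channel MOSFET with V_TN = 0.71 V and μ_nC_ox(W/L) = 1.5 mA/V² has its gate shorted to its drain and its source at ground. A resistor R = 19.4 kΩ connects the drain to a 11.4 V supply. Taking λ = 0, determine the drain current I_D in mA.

I_D = 0.509 mA

With gate tied to drain, V_GS = V_DS ≥ V_GS − V_TN, so the device is in saturation.
KCL at the drain: ½ k_n (V_GS − V_TN)² = (V_DD − V_GS)/R.
Let x = V_GS − 0.71. Then 14.5 x² + x − 10.69 = 0, giving x = 0.823 V (positive root), so V_GS = 1.53 V.
I_D = (V_DD − V_GS)/R = (11.4 − 1.53) / 19.4 = 0.509 mA.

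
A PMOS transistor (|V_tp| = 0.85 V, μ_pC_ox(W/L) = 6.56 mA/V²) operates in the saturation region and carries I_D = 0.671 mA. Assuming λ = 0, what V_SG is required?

V_SG = 1.30 V

In saturation I_D = ½ k_p (V_SG − |V_tp|)², so V_SG − |V_tp| = √(2 I_D / k_p) = √(2 × 0.671 / 6.56) = 0.452 V.
V_SG = 0.85 + 0.452 = 1.3 V.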